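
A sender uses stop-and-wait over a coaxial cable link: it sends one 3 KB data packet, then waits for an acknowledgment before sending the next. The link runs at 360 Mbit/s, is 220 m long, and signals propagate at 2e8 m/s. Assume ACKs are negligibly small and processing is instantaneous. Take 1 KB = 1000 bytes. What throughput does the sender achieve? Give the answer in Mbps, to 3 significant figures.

348 Mbps

t_tx = L/R = 24000/360000000 = 6.66667e-05 s.
t_prop = 220/200000000 = 1.1e-06 s; RTT = 2.2e-06 s.
Cycle = t_tx + RTT = 6.88667e-05 s.
Throughput = L / cycle = 24000 / 6.88667e-05 = 348 Mbps.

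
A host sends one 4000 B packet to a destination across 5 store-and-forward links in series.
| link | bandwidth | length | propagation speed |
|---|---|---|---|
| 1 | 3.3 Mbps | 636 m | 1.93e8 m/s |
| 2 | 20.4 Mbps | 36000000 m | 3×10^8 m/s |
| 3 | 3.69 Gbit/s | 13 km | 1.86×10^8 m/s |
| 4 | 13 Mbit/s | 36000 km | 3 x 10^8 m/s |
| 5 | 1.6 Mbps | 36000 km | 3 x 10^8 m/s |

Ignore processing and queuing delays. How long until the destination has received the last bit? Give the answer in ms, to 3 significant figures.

394 ms

L = 4000 × 8 = 32000 bits.
Transmission delays (L/R per hop): 9.69697, 1.56863, 0.00867209, 2.46154, 20 ms; sum = 33.7358 ms.
Propagation delays (d/s per hop): 0.00329534, 120, 0.0698925, 120, 120 ms; sum = 360.073 ms.
End-to-end = 394 ms.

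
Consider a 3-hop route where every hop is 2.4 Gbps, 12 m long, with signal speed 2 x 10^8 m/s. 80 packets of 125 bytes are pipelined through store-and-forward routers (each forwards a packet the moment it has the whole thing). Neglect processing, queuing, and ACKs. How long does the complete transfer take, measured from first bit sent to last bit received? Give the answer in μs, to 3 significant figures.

Per-hop transmission t_tx = L/R = 1000/2400000000 = 0.416667 μs.
Per-hop propagation t_prop = 12/200000000 = 0.06 μs.
Pipeline fill: first packet needs 3·t_tx to clear all hops; remaining 79 packets each add one t_tx.
Total = (3+80-1)·t_tx + 3·t_prop = 82·0.416667 + 3·0.06 = 34.3 μs.

34.3 μs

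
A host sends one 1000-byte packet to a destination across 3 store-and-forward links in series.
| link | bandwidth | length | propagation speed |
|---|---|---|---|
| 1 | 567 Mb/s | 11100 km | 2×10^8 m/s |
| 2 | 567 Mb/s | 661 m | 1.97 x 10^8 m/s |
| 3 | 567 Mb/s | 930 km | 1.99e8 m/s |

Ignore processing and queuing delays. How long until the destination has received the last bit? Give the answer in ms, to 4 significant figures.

L = 1000 × 8 = 8000 bits.
Transmission delay per hop = L/R = 8000/567000000 = 0.0141093 ms; 3 hops → 0.042328 ms.
Propagation delays (d/s per hop): 55.5, 0.00335533, 4.67337 ms; sum = 60.1767 ms.
End-to-end = 60.22 ms.

60.22 ms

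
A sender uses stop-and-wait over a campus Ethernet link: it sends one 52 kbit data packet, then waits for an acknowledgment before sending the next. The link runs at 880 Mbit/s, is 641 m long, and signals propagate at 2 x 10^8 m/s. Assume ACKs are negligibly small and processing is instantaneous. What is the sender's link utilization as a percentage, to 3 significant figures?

t_tx = L/R = 52000/880000000 = 5.90909e-05 s.
t_prop = 641/200000000 = 3.205e-06 s; RTT = 6.41e-06 s.
Cycle = t_tx + RTT = 6.55009e-05 s.
Utilization = t_tx / cycle = 5.90909e-05/6.55009e-05 = 90.2 %.

90.2 %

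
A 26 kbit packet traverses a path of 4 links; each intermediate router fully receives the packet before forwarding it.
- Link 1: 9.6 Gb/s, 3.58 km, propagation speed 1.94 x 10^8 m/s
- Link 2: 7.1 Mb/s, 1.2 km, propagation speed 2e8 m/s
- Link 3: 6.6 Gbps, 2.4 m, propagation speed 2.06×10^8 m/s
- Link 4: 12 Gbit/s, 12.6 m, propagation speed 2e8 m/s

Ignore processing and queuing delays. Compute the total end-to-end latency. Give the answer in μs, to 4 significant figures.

3695 μs

L = 26000 bits.
Transmission delays (L/R per hop): 2.70833, 3661.97, 3.93939, 2.16667 μs; sum = 3670.79 μs.
Propagation delays (d/s per hop): 18.4536, 6, 0.0116505, 0.063 μs; sum = 24.5283 μs.
End-to-end = 3695 μs.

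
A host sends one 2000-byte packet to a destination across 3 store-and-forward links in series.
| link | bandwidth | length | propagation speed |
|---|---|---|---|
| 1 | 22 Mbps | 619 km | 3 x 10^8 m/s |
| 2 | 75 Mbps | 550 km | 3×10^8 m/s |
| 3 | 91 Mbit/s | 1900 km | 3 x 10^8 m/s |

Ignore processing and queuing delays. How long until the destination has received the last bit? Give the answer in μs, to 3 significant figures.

11300 μs

L = 2000 × 8 = 16000 bits.
Transmission delays (L/R per hop): 727.273, 213.333, 175.824 μs; sum = 1116.43 μs.
Propagation delays (d/s per hop): 2063.33, 1833.33, 6333.33 μs; sum = 10230 μs.
End-to-end = 11300 μs.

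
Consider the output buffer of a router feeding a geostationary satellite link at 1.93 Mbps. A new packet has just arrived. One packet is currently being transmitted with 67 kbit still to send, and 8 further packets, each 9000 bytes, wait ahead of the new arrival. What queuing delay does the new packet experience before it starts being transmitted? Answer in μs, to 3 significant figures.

Each queued packet: L/R = 72000/1930000 = 37305.7 μs.
8 queued → 298446 μs.
Plus remaining 67000 bits of current packet: 34715 μs.
Queuing delay = 333000 μs.

333000 μs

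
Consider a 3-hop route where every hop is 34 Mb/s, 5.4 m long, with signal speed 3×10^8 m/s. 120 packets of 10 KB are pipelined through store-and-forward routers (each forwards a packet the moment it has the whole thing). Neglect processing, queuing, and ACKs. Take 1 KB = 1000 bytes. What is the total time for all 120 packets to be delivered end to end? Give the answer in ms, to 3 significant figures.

Per-hop transmission t_tx = L/R = 80000/34000000 = 2.35294 ms.
Per-hop propagation t_prop = 5.4/300000000 = 1.8e-05 ms.
Pipeline fill: first packet needs 3·t_tx to clear all hops; remaining 119 packets each add one t_tx.
Total = (3+120-1)·t_tx + 3·t_prop = 122·2.35294 + 3·1.8e-05 = 287 ms.

287 ms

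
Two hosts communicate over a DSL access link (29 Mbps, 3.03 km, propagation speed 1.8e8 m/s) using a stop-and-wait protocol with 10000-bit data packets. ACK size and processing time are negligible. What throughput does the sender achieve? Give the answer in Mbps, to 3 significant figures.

26.4 Mbps

t_tx = L/R = 10000/29000000 = 0.000344828 s.
t_prop = 3030/180000000 = 1.68333e-05 s; RTT = 3.36667e-05 s.
Cycle = t_tx + RTT = 0.000378494 s.
Throughput = L / cycle = 10000 / 0.000378494 = 26.4 Mbps.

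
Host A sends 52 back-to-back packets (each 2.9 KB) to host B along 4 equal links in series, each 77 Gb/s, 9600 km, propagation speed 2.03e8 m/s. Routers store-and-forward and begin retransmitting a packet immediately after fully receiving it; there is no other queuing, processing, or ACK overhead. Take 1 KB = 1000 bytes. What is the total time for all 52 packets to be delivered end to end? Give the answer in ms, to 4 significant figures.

Per-hop transmission t_tx = L/R = 23200/77000000000 = 0.000301299 ms.
Per-hop propagation t_prop = 9600000/2.03e+08 = 47.2906 ms.
Pipeline fill: first packet needs 4·t_tx to clear all hops; remaining 51 packets each add one t_tx.
Total = (4+52-1)·t_tx + 4·t_prop = 55·0.000301299 + 4·47.2906 = 189.2 ms.

189.2 ms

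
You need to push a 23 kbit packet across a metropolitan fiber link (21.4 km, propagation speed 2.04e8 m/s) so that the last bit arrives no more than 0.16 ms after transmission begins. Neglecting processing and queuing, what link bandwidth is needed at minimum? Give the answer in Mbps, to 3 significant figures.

Propagation delay = 21400 / 204000000 = 0.104902 ms.
Transmission budget = 0.16 − 0.104902 = 0.055098 ms.
R ≥ L / t_tx = 23000 bits / 5.5098e-05 s = 417 Mbps.

417 Mbps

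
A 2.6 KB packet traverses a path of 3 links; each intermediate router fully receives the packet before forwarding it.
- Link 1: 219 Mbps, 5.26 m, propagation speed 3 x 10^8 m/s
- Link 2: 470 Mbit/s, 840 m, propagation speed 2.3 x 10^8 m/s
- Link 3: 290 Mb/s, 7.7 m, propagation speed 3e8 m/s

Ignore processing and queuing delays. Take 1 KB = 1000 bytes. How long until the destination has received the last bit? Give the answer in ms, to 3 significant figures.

0.215 ms

L = 20800 bits.
Transmission delays (L/R per hop): 0.0949772, 0.0442553, 0.0717241 ms; sum = 0.210957 ms.
Propagation delays (d/s per hop): 1.75333e-05, 0.00365217, 2.56667e-05 ms; sum = 0.00369537 ms.
End-to-end = 0.215 ms.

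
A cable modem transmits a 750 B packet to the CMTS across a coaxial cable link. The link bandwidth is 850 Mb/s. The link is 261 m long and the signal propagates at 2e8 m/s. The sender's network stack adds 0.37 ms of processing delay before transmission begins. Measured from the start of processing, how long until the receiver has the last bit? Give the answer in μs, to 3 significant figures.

378 μs

L = 750 × 8 = 6000 bits.
Transmission delay = L/R = 6000 / 850000000 = 7.05882 μs.
Propagation delay = d/s = 261 m / 200000000 m/s = 1.305 μs.
Plus processing delay 0.37 ms = 370 μs.
Total = 378 μs.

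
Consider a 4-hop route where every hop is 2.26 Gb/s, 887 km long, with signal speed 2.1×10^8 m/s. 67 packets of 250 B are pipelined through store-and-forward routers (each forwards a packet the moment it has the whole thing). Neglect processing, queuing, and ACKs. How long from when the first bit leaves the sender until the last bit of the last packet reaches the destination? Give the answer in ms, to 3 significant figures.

17.0 ms

Per-hop transmission t_tx = L/R = 2000/2260000000 = 0.000884956 ms.
Per-hop propagation t_prop = 887000/210000000 = 4.22381 ms.
Pipeline fill: first packet needs 4·t_tx to clear all hops; remaining 66 packets each add one t_tx.
Total = (4+67-1)·t_tx + 4·t_prop = 70·0.000884956 + 4·4.22381 = 17.0 ms.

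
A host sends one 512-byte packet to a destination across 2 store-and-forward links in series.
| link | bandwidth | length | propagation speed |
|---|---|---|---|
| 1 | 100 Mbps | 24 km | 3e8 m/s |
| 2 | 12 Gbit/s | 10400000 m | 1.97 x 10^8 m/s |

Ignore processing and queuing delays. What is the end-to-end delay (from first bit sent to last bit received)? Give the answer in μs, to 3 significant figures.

52900 μs

L = 512 × 8 = 4096 bits.
Transmission delays (L/R per hop): 40.96, 0.341333 μs; sum = 41.3013 μs.
Propagation delays (d/s per hop): 80, 52791.9 μs; sum = 52871.9 μs.
End-to-end = 52900 μs.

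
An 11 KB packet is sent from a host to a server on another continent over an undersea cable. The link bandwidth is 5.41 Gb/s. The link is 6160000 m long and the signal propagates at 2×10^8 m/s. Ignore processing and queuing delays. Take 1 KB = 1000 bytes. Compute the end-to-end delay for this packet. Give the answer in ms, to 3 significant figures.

30.8 ms

L = 88000 bits.
Transmission delay = L/R = 88000 / 5410000000 = 0.0162662 ms.
Propagation delay = d/s = 6160000 m / 200000000 m/s = 30.8 ms.
Total = 30.8 ms.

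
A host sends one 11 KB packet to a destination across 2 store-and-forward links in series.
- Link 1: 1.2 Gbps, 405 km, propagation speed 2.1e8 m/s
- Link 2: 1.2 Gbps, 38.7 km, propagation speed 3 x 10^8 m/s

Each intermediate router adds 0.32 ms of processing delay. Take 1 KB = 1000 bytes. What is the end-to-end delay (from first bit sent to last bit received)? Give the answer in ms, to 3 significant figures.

L = 88000 bits.
Transmission delay per hop = L/R = 88000/1200000000 = 0.0733333 ms; 2 hops → 0.146667 ms.
Propagation delays (d/s per hop): 1.92857, 0.129 ms; sum = 2.05757 ms.
Processing at 1 router(s): 1 × 0.32 ms = 0.32 ms.
End-to-end = 2.52 ms.

2.52 ms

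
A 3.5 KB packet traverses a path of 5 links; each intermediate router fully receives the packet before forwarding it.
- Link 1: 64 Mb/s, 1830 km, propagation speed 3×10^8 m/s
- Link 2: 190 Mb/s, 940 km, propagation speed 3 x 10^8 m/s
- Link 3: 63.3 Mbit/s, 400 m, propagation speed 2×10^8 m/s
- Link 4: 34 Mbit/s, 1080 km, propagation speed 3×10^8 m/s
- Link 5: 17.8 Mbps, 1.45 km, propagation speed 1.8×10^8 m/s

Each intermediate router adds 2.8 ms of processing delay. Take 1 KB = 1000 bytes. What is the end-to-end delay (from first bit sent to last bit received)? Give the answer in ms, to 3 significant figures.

27.5 ms

L = 28000 bits.
Transmission delays (L/R per hop): 0.4375, 0.147368, 0.442338, 0.823529, 1.57303 ms; sum = 3.42377 ms.
Propagation delays (d/s per hop): 6.1, 3.13333, 0.002, 3.6, 0.00805556 ms; sum = 12.8434 ms.
Processing at 4 router(s): 4 × 2.8 ms = 11.2 ms.
End-to-end = 27.5 ms.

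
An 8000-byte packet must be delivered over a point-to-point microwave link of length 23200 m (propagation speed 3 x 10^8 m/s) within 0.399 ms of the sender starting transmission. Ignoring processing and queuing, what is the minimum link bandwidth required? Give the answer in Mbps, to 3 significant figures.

199 Mbps

L = 64000 bits.
Propagation delay = 23200 / 300000000 = 0.0773333 ms.
Transmission budget = 0.399 − 0.0773333 = 0.321667 ms.
R ≥ L / t_tx = 64000 bits / 0.000321667 s = 199 Mbps.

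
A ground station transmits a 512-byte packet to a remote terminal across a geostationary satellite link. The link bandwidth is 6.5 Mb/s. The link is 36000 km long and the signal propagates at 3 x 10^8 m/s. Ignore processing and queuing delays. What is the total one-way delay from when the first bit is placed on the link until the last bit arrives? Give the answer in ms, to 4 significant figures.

120.6 ms

L = 512 × 8 = 4096 bits.
Transmission delay = L/R = 4096 / 6500000 = 0.630154 ms.
Propagation delay = d/s = 36000000 m / 300000000 m/s = 120 ms.
Total = 120.6 ms.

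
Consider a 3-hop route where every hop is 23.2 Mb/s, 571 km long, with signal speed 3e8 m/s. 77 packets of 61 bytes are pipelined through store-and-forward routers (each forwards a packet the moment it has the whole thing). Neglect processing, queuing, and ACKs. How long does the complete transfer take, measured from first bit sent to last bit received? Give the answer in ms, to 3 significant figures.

Per-hop transmission t_tx = L/R = 488/23200000 = 0.0210345 ms.
Per-hop propagation t_prop = 571000/300000000 = 1.90333 ms.
Pipeline fill: first packet needs 3·t_tx to clear all hops; remaining 76 packets each add one t_tx.
Total = (3+77-1)·t_tx + 3·t_prop = 79·0.0210345 + 3·1.90333 = 7.37 ms.

7.37 ms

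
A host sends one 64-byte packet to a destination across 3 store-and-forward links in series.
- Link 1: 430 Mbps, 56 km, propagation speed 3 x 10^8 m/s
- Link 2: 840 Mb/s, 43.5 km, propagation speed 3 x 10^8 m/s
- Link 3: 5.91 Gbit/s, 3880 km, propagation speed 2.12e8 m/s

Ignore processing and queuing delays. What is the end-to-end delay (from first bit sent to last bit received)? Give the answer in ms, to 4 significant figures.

L = 64 × 8 = 512 bits.
Transmission delays (L/R per hop): 0.0011907, 0.000609524, 8.66328e-05 ms; sum = 0.00188685 ms.
Propagation delays (d/s per hop): 0.186667, 0.145, 18.3019 ms; sum = 18.6336 ms.
End-to-end = 18.64 ms.

18.64 ms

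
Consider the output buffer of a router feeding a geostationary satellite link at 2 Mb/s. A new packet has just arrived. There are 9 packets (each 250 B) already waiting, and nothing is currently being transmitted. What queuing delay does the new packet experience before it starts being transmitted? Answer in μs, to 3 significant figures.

Each queued packet: L/R = 2000/2000000 = 1000 μs.
9 queued → 9000 μs.
Queuing delay = 9000 μs.

9000 μs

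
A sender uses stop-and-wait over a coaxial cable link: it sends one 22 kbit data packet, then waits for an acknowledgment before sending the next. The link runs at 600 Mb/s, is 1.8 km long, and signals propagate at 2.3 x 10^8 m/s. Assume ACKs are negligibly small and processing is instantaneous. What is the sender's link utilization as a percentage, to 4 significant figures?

70.08 %

t_tx = L/R = 22000/600000000 = 3.66667e-05 s.
t_prop = 1800/2.3e+08 = 7.82609e-06 s; RTT = 1.56522e-05 s.
Cycle = t_tx + RTT = 5.23188e-05 s.
Utilization = t_tx / cycle = 3.66667e-05/5.23188e-05 = 70.08 %.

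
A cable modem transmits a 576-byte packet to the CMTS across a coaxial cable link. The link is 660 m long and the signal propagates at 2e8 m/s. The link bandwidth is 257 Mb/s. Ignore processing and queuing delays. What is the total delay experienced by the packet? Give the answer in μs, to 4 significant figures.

L = 576 × 8 = 4608 bits.
Transmission delay = L/R = 4608 / 257000000 = 17.93 μs.
Propagation delay = d/s = 660 m / 200000000 m/s = 3.3 μs.
Total = 21.23 μs.

21.23 μs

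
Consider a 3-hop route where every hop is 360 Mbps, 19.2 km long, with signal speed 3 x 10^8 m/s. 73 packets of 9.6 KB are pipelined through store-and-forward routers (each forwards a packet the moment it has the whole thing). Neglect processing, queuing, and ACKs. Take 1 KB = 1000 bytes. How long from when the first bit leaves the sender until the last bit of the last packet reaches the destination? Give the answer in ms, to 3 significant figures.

Per-hop transmission t_tx = L/R = 76800/360000000 = 0.213333 ms.
Per-hop propagation t_prop = 19200/300000000 = 0.064 ms.
Pipeline fill: first packet needs 3·t_tx to clear all hops; remaining 72 packets each add one t_tx.
Total = (3+73-1)·t_tx + 3·t_prop = 75·0.213333 + 3·0.064 = 16.2 ms.

16.2 ms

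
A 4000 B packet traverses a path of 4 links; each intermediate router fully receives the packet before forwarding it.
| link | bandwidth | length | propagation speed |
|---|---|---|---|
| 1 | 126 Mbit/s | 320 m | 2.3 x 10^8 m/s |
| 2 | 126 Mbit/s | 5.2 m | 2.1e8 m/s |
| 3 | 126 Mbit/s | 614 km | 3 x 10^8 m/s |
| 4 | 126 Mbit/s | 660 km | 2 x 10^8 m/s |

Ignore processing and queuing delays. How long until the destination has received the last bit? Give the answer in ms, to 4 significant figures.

6.364 ms

L = 4000 × 8 = 32000 bits.
Transmission delay per hop = L/R = 32000/126000000 = 0.253968 ms; 4 hops → 1.01587 ms.
Propagation delays (d/s per hop): 0.0013913, 2.47619e-05, 2.04667, 3.3 ms; sum = 5.34808 ms.
End-to-end = 6.364 ms.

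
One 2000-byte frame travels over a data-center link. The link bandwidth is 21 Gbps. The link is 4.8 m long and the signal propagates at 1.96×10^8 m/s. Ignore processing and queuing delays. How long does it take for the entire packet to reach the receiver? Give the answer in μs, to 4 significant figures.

L = 2000 × 8 = 16000 bits.
Transmission delay = L/R = 16000 / 21000000000 = 0.761905 μs.
Propagation delay = d/s = 4.8 m / 196000000 m/s = 0.0244898 μs.
Total = 0.7864 μs.

0.7864 μs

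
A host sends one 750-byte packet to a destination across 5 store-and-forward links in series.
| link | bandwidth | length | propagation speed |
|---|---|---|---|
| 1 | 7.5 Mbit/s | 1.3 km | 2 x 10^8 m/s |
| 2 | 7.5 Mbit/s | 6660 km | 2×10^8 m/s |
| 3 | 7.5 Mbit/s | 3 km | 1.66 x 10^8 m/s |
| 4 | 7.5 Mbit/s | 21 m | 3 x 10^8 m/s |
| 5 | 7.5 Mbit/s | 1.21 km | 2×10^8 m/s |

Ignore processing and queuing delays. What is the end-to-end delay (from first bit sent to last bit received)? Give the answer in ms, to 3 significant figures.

L = 750 × 8 = 6000 bits.
Transmission delay per hop = L/R = 6000/7500000 = 0.8 ms; 5 hops → 4 ms.
Propagation delays (d/s per hop): 0.0065, 33.3, 0.0180723, 7e-05, 0.00605 ms; sum = 33.3307 ms.
End-to-end = 37.3 ms.

37.3 ms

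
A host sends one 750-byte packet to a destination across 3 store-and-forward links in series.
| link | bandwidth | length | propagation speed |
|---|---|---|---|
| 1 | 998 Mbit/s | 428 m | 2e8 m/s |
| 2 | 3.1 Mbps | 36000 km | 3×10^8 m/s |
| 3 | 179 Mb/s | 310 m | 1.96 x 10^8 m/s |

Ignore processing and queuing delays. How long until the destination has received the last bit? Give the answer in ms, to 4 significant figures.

122.0 ms

L = 750 × 8 = 6000 bits.
Transmission delays (L/R per hop): 0.00601202, 1.93548, 0.0335196 ms; sum = 1.97502 ms.
Propagation delays (d/s per hop): 0.00214, 120, 0.00158163 ms; sum = 120.004 ms.
End-to-end = 122.0 ms.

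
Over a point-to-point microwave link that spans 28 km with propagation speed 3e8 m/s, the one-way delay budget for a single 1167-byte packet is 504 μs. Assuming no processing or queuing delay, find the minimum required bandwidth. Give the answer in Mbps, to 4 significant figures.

L = 9336 bits.
Propagation delay = 28000 / 300000000 = 93.3333 μs.
Transmission budget = 504 − 93.3333 = 410.667 μs.
R ≥ L / t_tx = 9336 bits / 0.000410667 s = 22.73 Mbps.

22.73 Mbps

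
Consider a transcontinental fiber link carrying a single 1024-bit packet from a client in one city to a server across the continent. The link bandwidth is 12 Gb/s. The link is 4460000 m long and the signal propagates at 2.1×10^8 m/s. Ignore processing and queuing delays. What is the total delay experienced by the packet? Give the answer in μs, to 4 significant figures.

21240 μs

Transmission delay = L/R = 1024 / 12000000000 = 0.0853333 μs.
Propagation delay = d/s = 4460000 m / 210000000 m/s = 21238.1 μs.
Total = 21240 μs.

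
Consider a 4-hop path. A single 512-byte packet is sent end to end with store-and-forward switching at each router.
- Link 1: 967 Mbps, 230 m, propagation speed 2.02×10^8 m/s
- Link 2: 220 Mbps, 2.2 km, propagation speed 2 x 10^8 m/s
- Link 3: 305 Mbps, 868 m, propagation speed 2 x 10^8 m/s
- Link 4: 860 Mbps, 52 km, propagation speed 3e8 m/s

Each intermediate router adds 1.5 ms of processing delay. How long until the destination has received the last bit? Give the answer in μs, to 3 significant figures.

4730 μs

L = 512 × 8 = 4096 bits.
Transmission delays (L/R per hop): 4.23578, 18.6182, 13.4295, 4.76279 μs; sum = 41.0463 μs.
Propagation delays (d/s per hop): 1.13861, 11, 4.34, 173.333 μs; sum = 189.812 μs.
Processing at 3 router(s): 3 × 1.5 ms = 4500 μs.
End-to-end = 4730 μs.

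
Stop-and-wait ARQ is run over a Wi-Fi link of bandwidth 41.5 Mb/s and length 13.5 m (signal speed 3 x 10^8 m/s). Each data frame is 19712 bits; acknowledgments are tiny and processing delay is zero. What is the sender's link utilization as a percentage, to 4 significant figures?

t_tx = L/R = 19712/41500000 = 0.000474988 s.
t_prop = 13.5/300000000 = 4.5e-08 s; RTT = 9e-08 s.
Cycle = t_tx + RTT = 0.000475078 s.
Utilization = t_tx / cycle = 0.000474988/0.000475078 = 99.98 %.

99.98 %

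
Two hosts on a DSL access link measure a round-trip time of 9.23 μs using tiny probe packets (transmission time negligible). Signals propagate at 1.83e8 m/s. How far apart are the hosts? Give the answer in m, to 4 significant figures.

844.5 m

One-way propagation = RTT/2 = 4.615 μs.
d = s × t = 183000000 × 4.615e-06 = 844.5 m.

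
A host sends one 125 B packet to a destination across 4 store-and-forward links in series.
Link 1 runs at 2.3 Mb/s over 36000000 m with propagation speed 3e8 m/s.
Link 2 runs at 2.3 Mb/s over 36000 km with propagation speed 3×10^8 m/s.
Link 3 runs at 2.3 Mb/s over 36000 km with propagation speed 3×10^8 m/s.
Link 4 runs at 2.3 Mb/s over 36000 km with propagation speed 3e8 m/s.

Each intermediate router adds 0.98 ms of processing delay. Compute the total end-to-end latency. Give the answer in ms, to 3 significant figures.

485 ms

L = 125 × 8 = 1000 bits.
Transmission delay per hop = L/R = 1000/2300000 = 0.434783 ms; 4 hops → 1.73913 ms.
Propagation delays (d/s per hop): 120, 120, 120, 120 ms; sum = 480 ms.
Processing at 3 router(s): 3 × 0.98 ms = 2.94 ms.
End-to-end = 485 ms.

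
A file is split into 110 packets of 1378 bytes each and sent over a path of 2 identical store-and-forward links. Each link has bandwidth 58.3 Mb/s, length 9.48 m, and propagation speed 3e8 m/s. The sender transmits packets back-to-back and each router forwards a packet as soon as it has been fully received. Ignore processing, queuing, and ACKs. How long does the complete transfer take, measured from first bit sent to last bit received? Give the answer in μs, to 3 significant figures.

21000 μs

Per-hop transmission t_tx = L/R = 11024/58300000 = 189.091 μs.
Per-hop propagation t_prop = 9.48/300000000 = 0.0316 μs.
Pipeline fill: first packet needs 2·t_tx to clear all hops; remaining 109 packets each add one t_tx.
Total = (2+110-1)·t_tx + 2·t_prop = 111·189.091 + 2·0.0316 = 21000 μs.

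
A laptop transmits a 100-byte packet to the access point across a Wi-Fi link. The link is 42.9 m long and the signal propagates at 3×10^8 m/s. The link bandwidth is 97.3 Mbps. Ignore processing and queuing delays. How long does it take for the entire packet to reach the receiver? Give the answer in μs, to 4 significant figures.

L = 100 × 8 = 800 bits.
Transmission delay = L/R = 800 / 97300000 = 8.22199 μs.
Propagation delay = d/s = 42.9 m / 300000000 m/s = 0.143 μs.
Total = 8.365 μs.

8.365 μs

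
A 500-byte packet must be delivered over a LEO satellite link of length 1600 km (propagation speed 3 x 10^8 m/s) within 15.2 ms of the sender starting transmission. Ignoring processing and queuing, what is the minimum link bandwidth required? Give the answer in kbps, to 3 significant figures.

405 kbps

L = 4000 bits.
Propagation delay = 1600000 / 300000000 = 5.33333 ms.
Transmission budget = 15.2 − 5.33333 = 9.86667 ms.
R ≥ L / t_tx = 4000 bits / 0.00986667 s = 405 kbps.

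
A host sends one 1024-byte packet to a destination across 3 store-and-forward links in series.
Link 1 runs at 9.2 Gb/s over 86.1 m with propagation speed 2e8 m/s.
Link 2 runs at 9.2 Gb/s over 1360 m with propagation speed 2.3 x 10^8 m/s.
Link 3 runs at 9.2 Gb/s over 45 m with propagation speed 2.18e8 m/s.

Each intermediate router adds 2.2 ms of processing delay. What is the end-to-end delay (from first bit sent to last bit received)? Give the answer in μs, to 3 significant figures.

L = 1024 × 8 = 8192 bits.
Transmission delay per hop = L/R = 8192/9200000000 = 0.890435 μs; 3 hops → 2.6713 μs.
Propagation delays (d/s per hop): 0.4305, 5.91304, 0.206422 μs; sum = 6.54997 μs.
Processing at 2 router(s): 2 × 2.2 ms = 4400 μs.
End-to-end = 4410 μs.

4410 μs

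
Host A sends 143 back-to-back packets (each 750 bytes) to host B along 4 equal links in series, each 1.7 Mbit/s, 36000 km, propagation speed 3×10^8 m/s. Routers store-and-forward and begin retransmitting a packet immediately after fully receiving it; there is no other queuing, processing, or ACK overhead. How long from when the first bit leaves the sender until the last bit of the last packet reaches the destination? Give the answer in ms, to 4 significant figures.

Per-hop transmission t_tx = L/R = 6000/1700000 = 3.52941 ms.
Per-hop propagation t_prop = 36000000/300000000 = 120 ms.
Pipeline fill: first packet needs 4·t_tx to clear all hops; remaining 142 packets each add one t_tx.
Total = (4+143-1)·t_tx + 4·t_prop = 146·3.52941 + 4·120 = 995.3 ms.

995.3 ms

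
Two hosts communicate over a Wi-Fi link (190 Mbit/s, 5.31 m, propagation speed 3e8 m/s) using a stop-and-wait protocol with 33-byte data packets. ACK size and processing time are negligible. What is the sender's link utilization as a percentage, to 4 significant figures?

97.52 %

t_tx = L/R = 264/190000000 = 1.38947e-06 s.
t_prop = 5.31/300000000 = 1.77e-08 s; RTT = 3.54e-08 s.
Cycle = t_tx + RTT = 1.42487e-06 s.
Utilization = t_tx / cycle = 1.38947e-06/1.42487e-06 = 97.52 %.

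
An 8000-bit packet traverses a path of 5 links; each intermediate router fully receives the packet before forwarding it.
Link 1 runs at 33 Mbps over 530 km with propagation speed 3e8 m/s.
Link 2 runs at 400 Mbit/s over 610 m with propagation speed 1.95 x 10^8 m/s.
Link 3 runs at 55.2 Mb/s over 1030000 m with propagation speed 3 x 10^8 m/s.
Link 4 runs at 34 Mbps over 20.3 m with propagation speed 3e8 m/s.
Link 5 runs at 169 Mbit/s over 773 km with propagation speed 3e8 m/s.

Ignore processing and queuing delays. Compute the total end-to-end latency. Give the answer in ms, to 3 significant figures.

Transmission delays (L/R per hop): 0.242424, 0.02, 0.144928, 0.235294, 0.0473373 ms; sum = 0.689983 ms.
Propagation delays (d/s per hop): 1.76667, 0.00312821, 3.43333, 6.76667e-05, 2.57667 ms; sum = 7.77986 ms.
End-to-end = 8.47 ms.

8.47 ms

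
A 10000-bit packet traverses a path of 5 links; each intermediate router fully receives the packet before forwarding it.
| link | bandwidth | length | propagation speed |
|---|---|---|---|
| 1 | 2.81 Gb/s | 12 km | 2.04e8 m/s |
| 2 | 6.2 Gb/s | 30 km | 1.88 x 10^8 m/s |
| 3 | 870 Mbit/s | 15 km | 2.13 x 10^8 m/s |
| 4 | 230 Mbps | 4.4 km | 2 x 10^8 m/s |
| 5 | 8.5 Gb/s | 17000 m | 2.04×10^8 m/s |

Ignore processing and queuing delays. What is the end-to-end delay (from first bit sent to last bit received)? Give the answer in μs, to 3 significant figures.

455 μs

Transmission delays (L/R per hop): 3.55872, 1.6129, 11.4943, 43.4783, 1.17647 μs; sum = 61.3206 μs.
Propagation delays (d/s per hop): 58.8235, 159.574, 70.4225, 22, 83.3333 μs; sum = 394.154 μs.
End-to-end = 455 μs.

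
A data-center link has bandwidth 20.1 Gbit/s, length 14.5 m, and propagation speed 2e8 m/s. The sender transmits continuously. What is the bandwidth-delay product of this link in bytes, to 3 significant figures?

182 bytes

Propagation delay = 14.5 / 200000000 = 7.25e-08 s.
BDP = R × t_prop = 20100000000 × 7.25e-08 = 1457.25 bits.
In bytes: 1457.25/8 = 182 bytes.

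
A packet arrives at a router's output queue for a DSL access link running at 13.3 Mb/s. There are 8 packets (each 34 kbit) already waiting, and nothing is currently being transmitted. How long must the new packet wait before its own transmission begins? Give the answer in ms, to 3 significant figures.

Each queued packet: L/R = 34000/13300000 = 2.55639 ms.
8 queued → 20.4511 ms.
Queuing delay = 20.5 ms.

20.5 ms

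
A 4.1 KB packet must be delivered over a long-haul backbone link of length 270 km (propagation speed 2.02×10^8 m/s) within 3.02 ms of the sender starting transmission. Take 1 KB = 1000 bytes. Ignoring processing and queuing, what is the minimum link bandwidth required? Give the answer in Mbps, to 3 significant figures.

19.5 Mbps

L = 32800 bits.
Propagation delay = 270000 / 202000000 = 1.33663 ms.
Transmission budget = 3.02 − 1.33663 = 1.68337 ms.
R ≥ L / t_tx = 32800 bits / 0.00168337 s = 19.5 Mbps.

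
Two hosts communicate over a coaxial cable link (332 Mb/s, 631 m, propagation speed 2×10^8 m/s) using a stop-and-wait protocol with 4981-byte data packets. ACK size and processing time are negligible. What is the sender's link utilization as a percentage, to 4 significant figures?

t_tx = L/R = 39848/332000000 = 0.000120024 s.
t_prop = 631/200000000 = 3.155e-06 s; RTT = 6.31e-06 s.
Cycle = t_tx + RTT = 0.000126334 s.
Utilization = t_tx / cycle = 0.000120024/0.000126334 = 95.01 %.

95.01 %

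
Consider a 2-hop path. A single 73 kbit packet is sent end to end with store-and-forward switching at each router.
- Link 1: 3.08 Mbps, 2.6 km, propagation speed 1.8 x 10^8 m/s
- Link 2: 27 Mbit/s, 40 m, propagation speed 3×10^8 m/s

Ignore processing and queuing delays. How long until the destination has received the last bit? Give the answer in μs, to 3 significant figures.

26400 μs

L = 73000 bits.
Transmission delays (L/R per hop): 23701.3, 2703.7 μs; sum = 26405 μs.
Propagation delays (d/s per hop): 14.4444, 0.133333 μs; sum = 14.5778 μs.
End-to-end = 26400 μs.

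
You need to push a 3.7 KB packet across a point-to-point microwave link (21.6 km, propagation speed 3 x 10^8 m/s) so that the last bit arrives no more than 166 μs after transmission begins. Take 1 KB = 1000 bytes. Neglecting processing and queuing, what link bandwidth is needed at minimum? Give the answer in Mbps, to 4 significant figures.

L = 29600 bits.
Propagation delay = 21600 / 300000000 = 72 μs.
Transmission budget = 166 − 72 = 94 μs.
R ≥ L / t_tx = 29600 bits / 9.4e-05 s = 314.9 Mbps.

314.9 Mbps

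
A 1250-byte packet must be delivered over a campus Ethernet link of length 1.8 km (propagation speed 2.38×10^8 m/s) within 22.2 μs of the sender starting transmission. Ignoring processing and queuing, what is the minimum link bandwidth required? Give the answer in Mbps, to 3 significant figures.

683 Mbps

L = 10000 bits.
Propagation delay = 1800 / 238000000 = 7.56303 μs.
Transmission budget = 22.2 − 7.56303 = 14.637 μs.
R ≥ L / t_tx = 10000 bits / 1.4637e-05 s = 683 Mbps.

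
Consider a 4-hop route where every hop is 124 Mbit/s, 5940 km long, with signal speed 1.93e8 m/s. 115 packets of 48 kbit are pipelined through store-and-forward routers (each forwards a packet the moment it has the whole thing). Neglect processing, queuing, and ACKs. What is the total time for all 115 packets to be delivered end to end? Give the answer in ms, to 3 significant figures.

Per-hop transmission t_tx = L/R = 48000/124000000 = 0.387097 ms.
Per-hop propagation t_prop = 5940000/193000000 = 30.7772 ms.
Pipeline fill: first packet needs 4·t_tx to clear all hops; remaining 114 packets each add one t_tx.
Total = (4+115-1)·t_tx + 4·t_prop = 118·0.387097 + 4·30.7772 = 169 ms.

169 ms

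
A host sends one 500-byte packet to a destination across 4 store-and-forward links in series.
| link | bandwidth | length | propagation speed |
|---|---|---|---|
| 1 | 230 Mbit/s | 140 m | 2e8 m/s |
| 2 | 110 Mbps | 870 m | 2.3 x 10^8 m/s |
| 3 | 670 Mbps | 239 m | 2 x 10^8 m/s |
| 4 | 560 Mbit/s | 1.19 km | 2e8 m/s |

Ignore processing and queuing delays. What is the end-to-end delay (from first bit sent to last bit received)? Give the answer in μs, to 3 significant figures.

L = 500 × 8 = 4000 bits.
Transmission delays (L/R per hop): 17.3913, 36.3636, 5.97015, 7.14286 μs; sum = 66.8679 μs.
Propagation delays (d/s per hop): 0.7, 3.78261, 1.195, 5.95 μs; sum = 11.6276 μs.
End-to-end = 78.5 μs.

78.5 μs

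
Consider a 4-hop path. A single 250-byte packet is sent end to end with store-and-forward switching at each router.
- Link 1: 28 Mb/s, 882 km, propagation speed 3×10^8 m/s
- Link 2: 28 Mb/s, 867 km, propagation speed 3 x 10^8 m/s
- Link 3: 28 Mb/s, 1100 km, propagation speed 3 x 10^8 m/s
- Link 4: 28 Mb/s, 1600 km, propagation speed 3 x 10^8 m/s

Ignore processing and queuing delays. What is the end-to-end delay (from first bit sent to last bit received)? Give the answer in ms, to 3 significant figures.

15.1 ms

L = 250 × 8 = 2000 bits.
Transmission delay per hop = L/R = 2000/28000000 = 0.0714286 ms; 4 hops → 0.285714 ms.
Propagation delays (d/s per hop): 2.94, 2.89, 3.66667, 5.33333 ms; sum = 14.83 ms.
End-to-end = 15.1 ms.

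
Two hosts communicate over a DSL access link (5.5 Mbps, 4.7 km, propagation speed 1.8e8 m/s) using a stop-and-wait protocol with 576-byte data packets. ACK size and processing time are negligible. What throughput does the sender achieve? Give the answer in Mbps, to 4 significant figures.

5.177 Mbps

t_tx = L/R = 4608/5500000 = 0.000837818 s.
t_prop = 4700/180000000 = 2.61111e-05 s; RTT = 5.22222e-05 s.
Cycle = t_tx + RTT = 0.00089004 s.
Throughput = L / cycle = 4608 / 0.00089004 = 5.177 Mbps.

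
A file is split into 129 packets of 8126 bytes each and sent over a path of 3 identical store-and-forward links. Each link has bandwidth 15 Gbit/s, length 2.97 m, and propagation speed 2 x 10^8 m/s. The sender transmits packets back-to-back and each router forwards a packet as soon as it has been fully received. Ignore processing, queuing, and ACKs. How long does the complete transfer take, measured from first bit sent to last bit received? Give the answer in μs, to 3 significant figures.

568 μs

Per-hop transmission t_tx = L/R = 65008/15000000000 = 4.33387 μs.
Per-hop propagation t_prop = 2.97/200000000 = 0.01485 μs.
Pipeline fill: first packet needs 3·t_tx to clear all hops; remaining 128 packets each add one t_tx.
Total = (3+129-1)·t_tx + 3·t_prop = 131·4.33387 + 3·0.01485 = 568 μs.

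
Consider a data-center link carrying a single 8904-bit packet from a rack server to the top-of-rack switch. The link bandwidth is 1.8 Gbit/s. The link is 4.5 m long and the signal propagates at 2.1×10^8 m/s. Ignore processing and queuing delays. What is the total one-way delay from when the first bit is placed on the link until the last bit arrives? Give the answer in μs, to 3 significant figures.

Transmission delay = L/R = 8904 / 1800000000 = 4.94667 μs.
Propagation delay = d/s = 4.5 m / 210000000 m/s = 0.0214286 μs.
Total = 4.97 μs.

4.97 μs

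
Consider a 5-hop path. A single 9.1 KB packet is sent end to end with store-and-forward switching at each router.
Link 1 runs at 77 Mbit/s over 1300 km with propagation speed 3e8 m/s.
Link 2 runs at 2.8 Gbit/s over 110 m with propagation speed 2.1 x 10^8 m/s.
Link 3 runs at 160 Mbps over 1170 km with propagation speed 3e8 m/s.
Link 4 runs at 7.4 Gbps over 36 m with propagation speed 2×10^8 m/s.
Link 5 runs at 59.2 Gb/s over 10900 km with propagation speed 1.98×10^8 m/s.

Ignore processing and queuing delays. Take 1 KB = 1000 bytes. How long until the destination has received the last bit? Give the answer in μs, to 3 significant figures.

L = 72800 bits.
Transmission delays (L/R per hop): 945.455, 26, 455, 9.83784, 1.22973 μs; sum = 1437.52 μs.
Propagation delays (d/s per hop): 4333.33, 0.52381, 3900, 0.18, 55050.5 μs; sum = 63284.5 μs.
End-to-end = 64700 μs.

64700 μs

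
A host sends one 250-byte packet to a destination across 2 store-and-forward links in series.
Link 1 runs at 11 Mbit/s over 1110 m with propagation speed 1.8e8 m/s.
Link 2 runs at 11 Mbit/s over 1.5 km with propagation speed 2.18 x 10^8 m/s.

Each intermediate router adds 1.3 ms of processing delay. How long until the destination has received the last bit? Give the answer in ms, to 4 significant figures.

1.677 ms

L = 250 × 8 = 2000 bits.
Transmission delay per hop = L/R = 2000/11000000 = 0.181818 ms; 2 hops → 0.363636 ms.
Propagation delays (d/s per hop): 0.00616667, 0.00688073 ms; sum = 0.0130474 ms.
Processing at 1 router(s): 1 × 1.3 ms = 1.3 ms.
End-to-end = 1.677 ms.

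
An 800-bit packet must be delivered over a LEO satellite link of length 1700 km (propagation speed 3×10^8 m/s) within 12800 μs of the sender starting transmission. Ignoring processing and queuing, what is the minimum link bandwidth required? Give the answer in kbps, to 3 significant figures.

Propagation delay = 1700000 / 300000000 = 5666.67 μs.
Transmission budget = 12800 − 5666.67 = 7133.33 μs.
R ≥ L / t_tx = 800 bits / 0.00713333 s = 112 kbps.

112 kbps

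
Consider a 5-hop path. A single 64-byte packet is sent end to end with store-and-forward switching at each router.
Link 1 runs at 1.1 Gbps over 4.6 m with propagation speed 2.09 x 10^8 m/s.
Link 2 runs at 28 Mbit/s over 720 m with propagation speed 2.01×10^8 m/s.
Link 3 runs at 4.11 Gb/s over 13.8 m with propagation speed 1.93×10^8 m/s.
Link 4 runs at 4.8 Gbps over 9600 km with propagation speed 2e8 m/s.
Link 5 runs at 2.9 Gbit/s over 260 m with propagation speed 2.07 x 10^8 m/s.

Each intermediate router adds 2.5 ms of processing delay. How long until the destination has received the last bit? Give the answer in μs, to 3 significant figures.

58000 μs

L = 64 × 8 = 512 bits.
Transmission delays (L/R per hop): 0.465455, 18.2857, 0.124574, 0.106667, 0.176552 μs; sum = 19.159 μs.
Propagation delays (d/s per hop): 0.0220096, 3.58209, 0.0715026, 48000, 1.25604 μs; sum = 48004.9 μs.
Processing at 4 router(s): 4 × 2.5 ms = 10000 μs.
End-to-end = 58000 μs.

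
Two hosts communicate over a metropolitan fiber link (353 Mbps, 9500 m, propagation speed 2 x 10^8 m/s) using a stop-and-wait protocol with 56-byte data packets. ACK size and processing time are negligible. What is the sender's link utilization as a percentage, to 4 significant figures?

1.318 %

t_tx = L/R = 448/353000000 = 1.26912e-06 s.
t_prop = 9500/200000000 = 4.75e-05 s; RTT = 9.5e-05 s.
Cycle = t_tx + RTT = 9.62691e-05 s.
Utilization = t_tx / cycle = 1.26912e-06/9.62691e-05 = 1.318 %.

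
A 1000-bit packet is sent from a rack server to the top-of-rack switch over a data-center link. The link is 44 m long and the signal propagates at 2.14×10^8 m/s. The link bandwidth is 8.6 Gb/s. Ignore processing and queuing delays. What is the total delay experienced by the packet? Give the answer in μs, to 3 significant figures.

Transmission delay = L/R = 1000 / 8600000000 = 0.116279 μs.
Propagation delay = d/s = 44 m / 214000000 m/s = 0.205607 μs.
Total = 0.322 μs.

0.322 μs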